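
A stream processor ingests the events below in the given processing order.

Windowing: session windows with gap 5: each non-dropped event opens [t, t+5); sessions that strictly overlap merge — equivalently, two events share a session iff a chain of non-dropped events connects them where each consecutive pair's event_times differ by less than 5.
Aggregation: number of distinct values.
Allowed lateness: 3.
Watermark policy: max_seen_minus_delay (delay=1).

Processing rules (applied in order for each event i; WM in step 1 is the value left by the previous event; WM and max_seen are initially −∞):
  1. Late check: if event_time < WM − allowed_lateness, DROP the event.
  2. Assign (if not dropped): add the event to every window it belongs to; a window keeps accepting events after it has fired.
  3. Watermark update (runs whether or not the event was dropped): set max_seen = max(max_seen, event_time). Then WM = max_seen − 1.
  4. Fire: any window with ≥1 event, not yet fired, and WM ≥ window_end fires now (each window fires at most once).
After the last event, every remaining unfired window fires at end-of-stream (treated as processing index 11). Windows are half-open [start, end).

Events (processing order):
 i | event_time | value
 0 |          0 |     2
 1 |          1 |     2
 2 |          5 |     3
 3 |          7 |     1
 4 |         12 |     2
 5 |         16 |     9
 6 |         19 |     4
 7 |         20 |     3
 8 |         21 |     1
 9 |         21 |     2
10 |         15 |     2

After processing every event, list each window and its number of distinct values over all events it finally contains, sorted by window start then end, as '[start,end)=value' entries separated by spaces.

i=0 t=0 v=2: → [0,5); WM=-1
i=1 t=1 v=2: → [0,6); WM=0
i=2 t=5 v=3: → [0,10); WM=4
i=3 t=7 v=1: → [0,12); WM=6
i=4 t=12 v=2: → [12,17); WM=11
i=5 t=16 v=9: → [12,21); WM=15
i=6 t=19 v=4: → [12,24); WM=18
i=7 t=20 v=3: → [12,25); WM=19
i=8 t=21 v=1: → [12,26); WM=20
i=9 t=21 v=2: → [12,26); WM=20
i=10 t=15 v=2: DROP (t<20-3); WM=20

[0,12)=3 [12,26)=5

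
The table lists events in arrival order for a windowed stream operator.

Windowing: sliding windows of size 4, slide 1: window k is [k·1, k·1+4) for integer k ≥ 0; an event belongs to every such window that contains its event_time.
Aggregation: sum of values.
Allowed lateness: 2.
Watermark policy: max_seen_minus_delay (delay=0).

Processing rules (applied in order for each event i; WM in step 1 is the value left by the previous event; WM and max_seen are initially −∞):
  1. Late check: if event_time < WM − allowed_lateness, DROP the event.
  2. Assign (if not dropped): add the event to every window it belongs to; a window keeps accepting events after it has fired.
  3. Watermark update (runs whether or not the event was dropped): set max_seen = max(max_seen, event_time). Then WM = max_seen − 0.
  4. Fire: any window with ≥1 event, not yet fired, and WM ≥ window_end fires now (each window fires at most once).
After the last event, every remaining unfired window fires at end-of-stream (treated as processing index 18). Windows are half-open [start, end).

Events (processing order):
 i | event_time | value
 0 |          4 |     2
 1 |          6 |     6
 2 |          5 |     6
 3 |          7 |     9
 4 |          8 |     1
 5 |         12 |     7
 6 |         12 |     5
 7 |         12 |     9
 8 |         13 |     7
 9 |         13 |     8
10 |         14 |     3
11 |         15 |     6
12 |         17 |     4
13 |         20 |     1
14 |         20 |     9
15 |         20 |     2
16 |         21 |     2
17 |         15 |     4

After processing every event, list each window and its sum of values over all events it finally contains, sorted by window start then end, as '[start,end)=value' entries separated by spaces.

[1,5)=2 [2,6)=8 [3,7)=14 [4,8)=23 [5,9)=22 [6,10)=16 [7,11)=10 [8,12)=1 [9,13)=21 [10,14)=36 [11,15)=39 [12,16)=45 [13,17)=24 [14,18)=13 [15,19)=10 [16,20)=4 [17,21)=16 [18,22)=14 [19,23)=14 [20,24)=14 [21,25)=2

i=0 t=4 v=2: → [4,8),[3,7),[2,6),[1,5); WM=4
i=1 t=6 v=6: → [6,10),[5,9),[4,8),[3,7); WM=6; [1,5) fires=2 [2,6) fires=2
i=2 t=5 v=6: → [5,9),[4,8),[3,7),[2,6); WM=6
i=3 t=7 v=9: → [7,11),[6,10),[5,9),[4,8); WM=7; [3,7) fires=14
i=4 t=8 v=1: → [8,12),[7,11),[6,10),[5,9); WM=8; [4,8) fires=23
i=5 t=12 v=7: → [12,16),[11,15),[10,14),[9,13); WM=12; [5,9) fires=22 [6,10) fires=16 [7,11) fires=10 [8,12) fires=1
i=6 t=12 v=5: → [12,16),[11,15),[10,14),[9,13); WM=12
i=7 t=12 v=9: → [12,16),[11,15),[10,14),[9,13); WM=12
i=8 t=13 v=7: → [13,17),[12,16),[11,15),[10,14); WM=13; [9,13) fires=21
i=9 t=13 v=8: → [13,17),[12,16),[11,15),[10,14); WM=13
i=10 t=14 v=3: → [14,18),[13,17),[12,16),[11,15); WM=14; [10,14) fires=36
i=11 t=15 v=6: → [15,19),[14,18),[13,17),[12,16); WM=15; [11,15) fires=39
i=12 t=17 v=4: → [17,21),[16,20),[15,19),[14,18); WM=17; [12,16) fires=45 [13,17) fires=24
i=13 t=20 v=1: → [20,24),[19,23),[18,22),[17,21); WM=20; [14,18) fires=13 [15,19) fires=10 [16,20) fires=4
i=14 t=20 v=9: → [20,24),[19,23),[18,22),[17,21); WM=20
i=15 t=20 v=2: → [20,24),[19,23),[18,22),[17,21); WM=20
i=16 t=21 v=2: → [21,25),[20,24),[19,23),[18,22); WM=21; [17,21) fires=16
i=17 t=15 v=4: DROP (t<21-2); WM=21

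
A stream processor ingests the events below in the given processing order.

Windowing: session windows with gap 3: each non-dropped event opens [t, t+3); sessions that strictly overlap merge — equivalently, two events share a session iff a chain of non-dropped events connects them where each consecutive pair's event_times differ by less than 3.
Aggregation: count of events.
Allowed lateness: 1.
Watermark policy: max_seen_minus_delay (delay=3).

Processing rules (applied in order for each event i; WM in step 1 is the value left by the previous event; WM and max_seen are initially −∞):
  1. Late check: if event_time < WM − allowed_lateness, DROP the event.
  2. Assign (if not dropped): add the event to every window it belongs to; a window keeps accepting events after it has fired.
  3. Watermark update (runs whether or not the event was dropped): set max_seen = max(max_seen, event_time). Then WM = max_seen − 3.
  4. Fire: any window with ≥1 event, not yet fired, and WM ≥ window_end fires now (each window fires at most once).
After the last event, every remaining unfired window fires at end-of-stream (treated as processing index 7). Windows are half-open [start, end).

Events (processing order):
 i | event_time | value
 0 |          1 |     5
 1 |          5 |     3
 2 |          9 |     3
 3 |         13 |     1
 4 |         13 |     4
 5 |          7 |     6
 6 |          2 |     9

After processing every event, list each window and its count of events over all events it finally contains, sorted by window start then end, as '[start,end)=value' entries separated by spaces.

[1,4)=1 [5,8)=1 [9,12)=1 [13,16)=2

i=0 t=1 v=5: → [1,4); WM=-2
i=1 t=5 v=3: → [5,8); WM=2
i=2 t=9 v=3: → [9,12); WM=6
i=3 t=13 v=1: → [13,16); WM=10
i=4 t=13 v=4: → [13,16); WM=10
i=5 t=7 v=6: DROP (t<10-1); WM=10
i=6 t=2 v=9: DROP (t<10-1); WM=10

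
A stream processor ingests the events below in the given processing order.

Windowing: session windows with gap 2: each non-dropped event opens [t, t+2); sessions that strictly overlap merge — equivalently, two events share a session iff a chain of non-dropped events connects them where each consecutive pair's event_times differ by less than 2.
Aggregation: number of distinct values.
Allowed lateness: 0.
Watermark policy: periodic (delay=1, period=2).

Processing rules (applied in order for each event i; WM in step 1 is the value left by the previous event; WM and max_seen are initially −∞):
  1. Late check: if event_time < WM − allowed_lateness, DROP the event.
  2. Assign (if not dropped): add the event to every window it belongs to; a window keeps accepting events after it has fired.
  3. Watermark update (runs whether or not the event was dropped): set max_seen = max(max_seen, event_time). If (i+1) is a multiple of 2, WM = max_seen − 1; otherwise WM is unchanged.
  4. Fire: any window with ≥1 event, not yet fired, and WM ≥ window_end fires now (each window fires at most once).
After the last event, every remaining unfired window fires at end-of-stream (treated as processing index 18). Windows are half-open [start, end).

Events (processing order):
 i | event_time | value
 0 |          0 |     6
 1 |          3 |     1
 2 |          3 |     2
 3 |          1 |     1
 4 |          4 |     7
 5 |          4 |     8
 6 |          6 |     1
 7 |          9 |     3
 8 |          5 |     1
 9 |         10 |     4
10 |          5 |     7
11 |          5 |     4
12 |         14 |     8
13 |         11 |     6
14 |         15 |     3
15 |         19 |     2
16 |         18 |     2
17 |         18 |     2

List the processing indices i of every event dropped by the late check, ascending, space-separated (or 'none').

i=0 t=0 v=6: → [0,2); WM=−∞
i=1 t=3 v=1: → [3,5); WM=2
i=2 t=3 v=2: → [3,5); WM=2
i=3 t=1 v=1: DROP (t<2-0); WM=2
i=4 t=4 v=7: → [3,6); WM=2
i=5 t=4 v=8: → [3,6); WM=3
i=6 t=6 v=1: → [6,8); WM=3
i=7 t=9 v=3: → [9,11); WM=8
i=8 t=5 v=1: DROP (t<8-0); WM=8
i=9 t=10 v=4: → [9,12); WM=9
i=10 t=5 v=7: DROP (t<9-0); WM=9
i=11 t=5 v=4: DROP (t<9-0); WM=9
i=12 t=14 v=8: → [14,16); WM=9
i=13 t=11 v=6: → [9,13); WM=13
i=14 t=15 v=3: → [14,17); WM=13
i=15 t=19 v=2: → [19,21); WM=18
i=16 t=18 v=2: → [18,21); WM=18
i=17 t=18 v=2: → [18,21); WM=18

3 8 10 11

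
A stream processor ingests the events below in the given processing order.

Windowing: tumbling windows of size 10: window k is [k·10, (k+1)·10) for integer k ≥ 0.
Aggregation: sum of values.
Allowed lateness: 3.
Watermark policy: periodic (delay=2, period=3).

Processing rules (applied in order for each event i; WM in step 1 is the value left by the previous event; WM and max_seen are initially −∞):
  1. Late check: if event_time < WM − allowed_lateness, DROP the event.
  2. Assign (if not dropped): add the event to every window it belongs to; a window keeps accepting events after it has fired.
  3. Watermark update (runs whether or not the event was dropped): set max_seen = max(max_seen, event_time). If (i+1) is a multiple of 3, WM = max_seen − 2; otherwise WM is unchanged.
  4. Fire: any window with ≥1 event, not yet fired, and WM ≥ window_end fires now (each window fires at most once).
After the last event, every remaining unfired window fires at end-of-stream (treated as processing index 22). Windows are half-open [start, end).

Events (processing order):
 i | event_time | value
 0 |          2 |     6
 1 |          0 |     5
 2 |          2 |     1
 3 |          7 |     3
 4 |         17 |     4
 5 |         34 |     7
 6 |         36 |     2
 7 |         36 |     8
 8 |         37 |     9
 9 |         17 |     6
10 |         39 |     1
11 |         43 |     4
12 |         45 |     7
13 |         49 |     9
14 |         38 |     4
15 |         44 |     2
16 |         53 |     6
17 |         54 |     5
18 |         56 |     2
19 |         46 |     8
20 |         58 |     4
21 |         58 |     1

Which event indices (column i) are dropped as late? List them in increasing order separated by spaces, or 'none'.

9 19

i=0 t=2 v=6: → [0,10); WM=−∞
i=1 t=0 v=5: → [0,10); WM=−∞
i=2 t=2 v=1: → [0,10); WM=0
i=3 t=7 v=3: → [0,10); WM=0
i=4 t=17 v=4: → [10,20); WM=0
i=5 t=34 v=7: → [30,40); WM=32; [0,10) fires=15 [10,20) fires=4
i=6 t=36 v=2: → [30,40); WM=32
i=7 t=36 v=8: → [30,40); WM=32
i=8 t=37 v=9: → [30,40); WM=35
i=9 t=17 v=6: DROP (t<35-3); WM=35
i=10 t=39 v=1: → [30,40); WM=35
i=11 t=43 v=4: → [40,50); WM=41; [30,40) fires=27
i=12 t=45 v=7: → [40,50); WM=41
i=13 t=49 v=9: → [40,50); WM=41
i=14 t=38 v=4: → [30,40); WM=47
i=15 t=44 v=2: → [40,50); WM=47
i=16 t=53 v=6: → [50,60); WM=47
i=17 t=54 v=5: → [50,60); WM=52; [40,50) fires=22
i=18 t=56 v=2: → [50,60); WM=52
i=19 t=46 v=8: DROP (t<52-3); WM=52
i=20 t=58 v=4: → [50,60); WM=56
i=21 t=58 v=1: → [50,60); WM=56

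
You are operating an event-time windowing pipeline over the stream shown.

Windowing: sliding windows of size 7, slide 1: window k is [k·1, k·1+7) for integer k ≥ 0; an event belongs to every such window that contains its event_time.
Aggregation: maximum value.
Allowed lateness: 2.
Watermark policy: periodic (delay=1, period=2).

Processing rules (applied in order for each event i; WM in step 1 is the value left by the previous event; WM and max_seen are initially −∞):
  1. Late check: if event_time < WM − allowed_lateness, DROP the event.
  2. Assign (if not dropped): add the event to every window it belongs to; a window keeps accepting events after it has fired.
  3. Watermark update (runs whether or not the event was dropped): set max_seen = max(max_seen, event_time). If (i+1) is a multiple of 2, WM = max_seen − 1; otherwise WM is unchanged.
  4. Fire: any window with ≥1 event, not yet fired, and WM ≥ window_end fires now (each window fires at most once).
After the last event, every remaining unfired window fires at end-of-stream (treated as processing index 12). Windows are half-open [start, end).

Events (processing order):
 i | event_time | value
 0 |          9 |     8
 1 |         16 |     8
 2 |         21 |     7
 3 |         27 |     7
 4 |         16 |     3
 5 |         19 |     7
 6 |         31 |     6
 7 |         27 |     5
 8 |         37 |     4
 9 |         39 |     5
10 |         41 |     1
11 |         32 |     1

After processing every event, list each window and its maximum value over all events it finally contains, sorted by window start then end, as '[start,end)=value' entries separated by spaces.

i=0 t=9 v=8: → [9,16),[8,15),[7,14),[6,13),[5,12),[4,11),[3,10); WM=−∞
i=1 t=16 v=8: → [16,23),[15,22),[14,21),[13,20),[12,19),[11,18),[10,17); WM=15; [3,10) fires=8 [4,11) fires=8 [5,12) fires=8 [6,13) fires=8 [7,14) fires=8 [8,15) fires=8
i=2 t=21 v=7: → [21,28),[20,27),[19,26),[18,25),[17,24),[16,23),[15,22); WM=15
i=3 t=27 v=7: → [27,34),[26,33),[25,32),[24,31),[23,30),[22,29),[21,28); WM=26; [9,16) fires=8 [10,17) fires=8 [11,18) fires=8 [12,19) fires=8 [13,20) fires=8 [14,21) fires=8 [15,22) fires=8 [16,23) fires=8 [17,24) fires=7 [18,25) fires=7 [19,26) fires=7
i=4 t=16 v=3: DROP (t<26-2); WM=26
i=5 t=19 v=7: DROP (t<26-2); WM=26
i=6 t=31 v=6: → [31,38),[30,37),[29,36),[28,35),[27,34),[26,33),[25,32); WM=26
i=7 t=27 v=5: → [27,34),[26,33),[25,32),[24,31),[23,30),[22,29),[21,28); WM=30; [20,27) fires=7 [21,28) fires=7 [22,29) fires=7 [23,30) fires=7
i=8 t=37 v=4: → [37,44),[36,43),[35,42),[34,41),[33,40),[32,39),[31,38); WM=30
i=9 t=39 v=5: → [39,46),[38,45),[37,44),[36,43),[35,42),[34,41),[33,40); WM=38; [24,31) fires=7 [25,32) fires=7 [26,33) fires=7 [27,34) fires=7 [28,35) fires=6 [29,36) fires=6 [30,37) fires=6 [31,38) fires=6
i=10 t=41 v=1: → [41,48),[40,47),[39,46),[38,45),[37,44),[36,43),[35,42); WM=38
i=11 t=32 v=1: DROP (t<38-2); WM=40; [32,39) fires=4 [33,40) fires=5

[3,10)=8 [4,11)=8 [5,12)=8 [6,13)=8 [7,14)=8 [8,15)=8 [9,16)=8 [10,17)=8 [11,18)=8 [12,19)=8 [13,20)=8 [14,21)=8 [15,22)=8 [16,23)=8 [17,24)=7 [18,25)=7 [19,26)=7 [20,27)=7 [21,28)=7 [22,29)=7 [23,30)=7 [24,31)=7 [25,32)=7 [26,33)=7 [27,34)=7 [28,35)=6 [29,36)=6 [30,37)=6 [31,38)=6 [32,39)=4 [33,40)=5 [34,41)=5 [35,42)=5 [36,43)=5 [37,44)=5 [38,45)=5 [39,46)=5 [40,47)=1 [41,48)=1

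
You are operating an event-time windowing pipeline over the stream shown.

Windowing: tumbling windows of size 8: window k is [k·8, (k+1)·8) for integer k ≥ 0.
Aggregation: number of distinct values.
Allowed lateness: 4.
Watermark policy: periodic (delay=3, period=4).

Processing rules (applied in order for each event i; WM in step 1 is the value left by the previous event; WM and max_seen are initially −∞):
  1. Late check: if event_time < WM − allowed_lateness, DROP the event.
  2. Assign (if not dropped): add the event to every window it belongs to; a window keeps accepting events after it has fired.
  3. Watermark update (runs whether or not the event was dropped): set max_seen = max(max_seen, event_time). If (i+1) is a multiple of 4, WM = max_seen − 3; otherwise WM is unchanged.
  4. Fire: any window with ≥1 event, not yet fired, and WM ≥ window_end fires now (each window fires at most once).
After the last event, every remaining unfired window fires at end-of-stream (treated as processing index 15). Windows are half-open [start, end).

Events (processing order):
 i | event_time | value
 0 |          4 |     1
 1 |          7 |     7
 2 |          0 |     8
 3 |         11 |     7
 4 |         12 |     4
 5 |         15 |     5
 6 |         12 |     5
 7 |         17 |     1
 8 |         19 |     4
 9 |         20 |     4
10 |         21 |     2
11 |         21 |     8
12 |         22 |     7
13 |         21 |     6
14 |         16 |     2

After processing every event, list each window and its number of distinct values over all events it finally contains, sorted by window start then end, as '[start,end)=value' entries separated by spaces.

i=0 t=4 v=1: → [0,8); WM=−∞
i=1 t=7 v=7: → [0,8); WM=−∞
i=2 t=0 v=8: → [0,8); WM=−∞
i=3 t=11 v=7: → [8,16); WM=8; [0,8) fires=3
i=4 t=12 v=4: → [8,16); WM=8
i=5 t=15 v=5: → [8,16); WM=8
i=6 t=12 v=5: → [8,16); WM=8
i=7 t=17 v=1: → [16,24); WM=14
i=8 t=19 v=4: → [16,24); WM=14
i=9 t=20 v=4: → [16,24); WM=14
i=10 t=21 v=2: → [16,24); WM=14
i=11 t=21 v=8: → [16,24); WM=18; [8,16) fires=3
i=12 t=22 v=7: → [16,24); WM=18
i=13 t=21 v=6: → [16,24); WM=18
i=14 t=16 v=2: → [16,24); WM=18

[0,8)=3 [8,16)=3 [16,24)=6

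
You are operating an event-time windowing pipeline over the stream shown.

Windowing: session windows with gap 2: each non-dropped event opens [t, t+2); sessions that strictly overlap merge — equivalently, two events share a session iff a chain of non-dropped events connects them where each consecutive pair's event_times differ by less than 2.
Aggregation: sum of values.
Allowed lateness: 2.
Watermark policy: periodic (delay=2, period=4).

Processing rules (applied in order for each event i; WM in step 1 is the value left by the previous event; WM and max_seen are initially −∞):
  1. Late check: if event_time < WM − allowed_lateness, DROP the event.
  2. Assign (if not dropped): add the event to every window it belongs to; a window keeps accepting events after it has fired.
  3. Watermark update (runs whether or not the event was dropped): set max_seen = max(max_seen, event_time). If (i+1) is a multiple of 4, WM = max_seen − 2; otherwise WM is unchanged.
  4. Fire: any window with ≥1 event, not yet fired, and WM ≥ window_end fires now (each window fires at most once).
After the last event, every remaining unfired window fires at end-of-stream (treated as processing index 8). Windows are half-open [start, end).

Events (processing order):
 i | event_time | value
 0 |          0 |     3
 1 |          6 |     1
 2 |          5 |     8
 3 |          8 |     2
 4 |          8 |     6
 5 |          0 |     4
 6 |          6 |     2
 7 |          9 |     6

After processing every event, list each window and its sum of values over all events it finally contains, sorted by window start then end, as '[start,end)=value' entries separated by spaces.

i=0 t=0 v=3: → [0,2); WM=−∞
i=1 t=6 v=1: → [6,8); WM=−∞
i=2 t=5 v=8: → [5,8); WM=−∞
i=3 t=8 v=2: → [8,10); WM=6
i=4 t=8 v=6: → [8,10); WM=6
i=5 t=0 v=4: DROP (t<6-2); WM=6
i=6 t=6 v=2: → [5,8); WM=6
i=7 t=9 v=6: → [8,11); WM=7

[0,2)=3 [5,8)=11 [8,11)=14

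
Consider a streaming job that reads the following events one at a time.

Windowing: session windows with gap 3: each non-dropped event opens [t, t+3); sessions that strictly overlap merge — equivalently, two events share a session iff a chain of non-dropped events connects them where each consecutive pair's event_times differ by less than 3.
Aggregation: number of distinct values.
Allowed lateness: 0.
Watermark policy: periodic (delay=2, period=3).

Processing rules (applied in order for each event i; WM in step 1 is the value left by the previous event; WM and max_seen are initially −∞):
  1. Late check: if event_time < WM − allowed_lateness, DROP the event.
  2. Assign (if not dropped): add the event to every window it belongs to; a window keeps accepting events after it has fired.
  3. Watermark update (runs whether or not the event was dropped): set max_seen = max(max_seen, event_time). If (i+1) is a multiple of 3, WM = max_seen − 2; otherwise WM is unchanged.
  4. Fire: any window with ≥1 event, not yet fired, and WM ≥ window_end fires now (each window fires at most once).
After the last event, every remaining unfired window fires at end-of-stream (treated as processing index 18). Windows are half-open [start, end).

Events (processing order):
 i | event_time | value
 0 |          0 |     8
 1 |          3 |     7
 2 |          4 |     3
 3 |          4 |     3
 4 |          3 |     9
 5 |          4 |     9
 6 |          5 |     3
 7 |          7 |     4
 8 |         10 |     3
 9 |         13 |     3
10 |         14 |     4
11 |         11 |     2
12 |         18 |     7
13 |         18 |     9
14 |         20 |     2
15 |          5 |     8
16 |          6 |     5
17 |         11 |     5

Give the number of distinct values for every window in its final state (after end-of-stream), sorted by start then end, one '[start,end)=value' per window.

i=0 t=0 v=8: → [0,3); WM=−∞
i=1 t=3 v=7: → [3,6); WM=−∞
i=2 t=4 v=3: → [3,7); WM=2
i=3 t=4 v=3: → [3,7); WM=2
i=4 t=3 v=9: → [3,7); WM=2
i=5 t=4 v=9: → [3,7); WM=2
i=6 t=5 v=3: → [3,8); WM=2
i=7 t=7 v=4: → [3,10); WM=2
i=8 t=10 v=3: → [10,13); WM=8
i=9 t=13 v=3: → [13,16); WM=8
i=10 t=14 v=4: → [13,17); WM=8
i=11 t=11 v=2: → [10,17); WM=12
i=12 t=18 v=7: → [18,21); WM=12
i=13 t=18 v=9: → [18,21); WM=12
i=14 t=20 v=2: → [18,23); WM=18
i=15 t=5 v=8: DROP (t<18-0); WM=18
i=16 t=6 v=5: DROP (t<18-0); WM=18
i=17 t=11 v=5: DROP (t<18-0); WM=18

[0,3)=1 [3,10)=4 [10,17)=3 [18,23)=3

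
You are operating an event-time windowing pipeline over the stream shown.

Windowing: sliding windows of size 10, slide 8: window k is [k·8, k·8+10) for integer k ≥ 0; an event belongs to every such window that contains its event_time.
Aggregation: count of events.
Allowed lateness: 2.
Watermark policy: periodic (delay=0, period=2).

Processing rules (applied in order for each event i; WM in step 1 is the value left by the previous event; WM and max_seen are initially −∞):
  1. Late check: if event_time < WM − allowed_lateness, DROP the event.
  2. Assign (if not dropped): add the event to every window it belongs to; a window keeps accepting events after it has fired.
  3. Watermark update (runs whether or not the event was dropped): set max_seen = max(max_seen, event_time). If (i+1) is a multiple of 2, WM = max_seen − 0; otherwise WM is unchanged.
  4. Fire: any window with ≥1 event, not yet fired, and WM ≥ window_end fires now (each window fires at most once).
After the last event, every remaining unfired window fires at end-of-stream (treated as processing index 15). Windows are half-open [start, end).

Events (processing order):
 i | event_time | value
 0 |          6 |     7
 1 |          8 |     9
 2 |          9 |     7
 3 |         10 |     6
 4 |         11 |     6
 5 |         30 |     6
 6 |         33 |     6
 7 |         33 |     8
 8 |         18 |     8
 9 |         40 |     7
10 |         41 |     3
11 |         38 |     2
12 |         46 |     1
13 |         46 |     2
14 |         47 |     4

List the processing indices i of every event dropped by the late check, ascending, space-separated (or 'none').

8

i=0 t=6 v=7: → [0,10); WM=−∞
i=1 t=8 v=9: → [8,18),[0,10); WM=8
i=2 t=9 v=7: → [8,18),[0,10); WM=8
i=3 t=10 v=6: → [8,18); WM=10; [0,10) fires=3
i=4 t=11 v=6: → [8,18); WM=10
i=5 t=30 v=6: → [24,34); WM=30; [8,18) fires=4
i=6 t=33 v=6: → [32,42),[24,34); WM=30
i=7 t=33 v=8: → [32,42),[24,34); WM=33
i=8 t=18 v=8: DROP (t<33-2); WM=33
i=9 t=40 v=7: → [40,50),[32,42); WM=40; [24,34) fires=3
i=10 t=41 v=3: → [40,50),[32,42); WM=40
i=11 t=38 v=2: → [32,42); WM=41
i=12 t=46 v=1: → [40,50); WM=41
i=13 t=46 v=2: → [40,50); WM=46; [32,42) fires=5
i=14 t=47 v=4: → [40,50); WM=46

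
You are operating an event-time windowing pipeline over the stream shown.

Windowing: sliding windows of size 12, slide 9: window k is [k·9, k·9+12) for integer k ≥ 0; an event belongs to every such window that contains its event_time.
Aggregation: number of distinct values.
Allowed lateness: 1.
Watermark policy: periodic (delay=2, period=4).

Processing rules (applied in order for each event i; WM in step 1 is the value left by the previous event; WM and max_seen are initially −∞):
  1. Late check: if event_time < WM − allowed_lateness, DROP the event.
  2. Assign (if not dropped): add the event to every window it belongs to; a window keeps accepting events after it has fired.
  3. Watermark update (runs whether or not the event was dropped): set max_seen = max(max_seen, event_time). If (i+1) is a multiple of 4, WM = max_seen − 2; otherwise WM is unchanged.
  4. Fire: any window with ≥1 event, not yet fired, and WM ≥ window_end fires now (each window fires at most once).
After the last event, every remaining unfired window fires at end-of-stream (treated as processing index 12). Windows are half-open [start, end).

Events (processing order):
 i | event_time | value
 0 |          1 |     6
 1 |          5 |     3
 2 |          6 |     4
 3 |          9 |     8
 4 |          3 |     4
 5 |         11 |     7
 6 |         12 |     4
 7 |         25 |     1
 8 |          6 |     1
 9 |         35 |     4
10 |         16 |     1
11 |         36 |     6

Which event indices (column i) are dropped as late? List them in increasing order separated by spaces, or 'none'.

4 8 10

i=0 t=1 v=6: → [0,12); WM=−∞
i=1 t=5 v=3: → [0,12); WM=−∞
i=2 t=6 v=4: → [0,12); WM=−∞
i=3 t=9 v=8: → [9,21),[0,12); WM=7
i=4 t=3 v=4: DROP (t<7-1); WM=7
i=5 t=11 v=7: → [9,21),[0,12); WM=7
i=6 t=12 v=4: → [9,21); WM=7
i=7 t=25 v=1: → [18,30); WM=23; [0,12) fires=5 [9,21) fires=3
i=8 t=6 v=1: DROP (t<23-1); WM=23
i=9 t=35 v=4: → [27,39); WM=23
i=10 t=16 v=1: DROP (t<23-1); WM=23
i=11 t=36 v=6: → [36,48),[27,39); WM=34; [18,30) fires=1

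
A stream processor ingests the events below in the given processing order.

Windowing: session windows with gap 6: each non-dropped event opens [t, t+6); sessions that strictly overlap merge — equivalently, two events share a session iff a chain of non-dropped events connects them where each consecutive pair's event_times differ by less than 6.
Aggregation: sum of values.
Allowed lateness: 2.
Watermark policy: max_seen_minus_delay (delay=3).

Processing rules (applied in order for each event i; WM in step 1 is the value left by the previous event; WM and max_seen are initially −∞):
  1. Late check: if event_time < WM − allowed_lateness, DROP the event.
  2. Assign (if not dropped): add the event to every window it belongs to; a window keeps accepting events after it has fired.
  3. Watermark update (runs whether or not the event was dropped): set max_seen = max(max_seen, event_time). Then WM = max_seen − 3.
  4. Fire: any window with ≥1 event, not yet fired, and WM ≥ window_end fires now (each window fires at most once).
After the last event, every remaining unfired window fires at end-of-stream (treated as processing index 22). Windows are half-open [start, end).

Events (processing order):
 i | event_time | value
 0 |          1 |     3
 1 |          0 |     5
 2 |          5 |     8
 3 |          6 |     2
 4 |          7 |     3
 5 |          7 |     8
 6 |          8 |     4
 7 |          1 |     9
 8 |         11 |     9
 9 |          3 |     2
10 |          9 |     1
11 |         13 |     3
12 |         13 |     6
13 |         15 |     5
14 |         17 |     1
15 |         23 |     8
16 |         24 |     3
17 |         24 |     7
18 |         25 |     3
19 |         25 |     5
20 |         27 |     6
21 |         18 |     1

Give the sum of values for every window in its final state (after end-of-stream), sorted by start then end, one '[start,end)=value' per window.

i=0 t=1 v=3: → [1,7); WM=-2
i=1 t=0 v=5: → [0,7); WM=-2
i=2 t=5 v=8: → [0,11); WM=2
i=3 t=6 v=2: → [0,12); WM=3
i=4 t=7 v=3: → [0,13); WM=4
i=5 t=7 v=8: → [0,13); WM=4
i=6 t=8 v=4: → [0,14); WM=5
i=7 t=1 v=9: DROP (t<5-2); WM=5
i=8 t=11 v=9: → [0,17); WM=8
i=9 t=3 v=2: DROP (t<8-2); WM=8
i=10 t=9 v=1: → [0,17); WM=8
i=11 t=13 v=3: → [0,19); WM=10
i=12 t=13 v=6: → [0,19); WM=10
i=13 t=15 v=5: → [0,21); WM=12
i=14 t=17 v=1: → [0,23); WM=14
i=15 t=23 v=8: → [23,29); WM=20
i=16 t=24 v=3: → [23,30); WM=21
i=17 t=24 v=7: → [23,30); WM=21
i=18 t=25 v=3: → [23,31); WM=22
i=19 t=25 v=5: → [23,31); WM=22
i=20 t=27 v=6: → [23,33); WM=24
i=21 t=18 v=1: DROP (t<24-2); WM=24

[0,23)=58 [23,33)=32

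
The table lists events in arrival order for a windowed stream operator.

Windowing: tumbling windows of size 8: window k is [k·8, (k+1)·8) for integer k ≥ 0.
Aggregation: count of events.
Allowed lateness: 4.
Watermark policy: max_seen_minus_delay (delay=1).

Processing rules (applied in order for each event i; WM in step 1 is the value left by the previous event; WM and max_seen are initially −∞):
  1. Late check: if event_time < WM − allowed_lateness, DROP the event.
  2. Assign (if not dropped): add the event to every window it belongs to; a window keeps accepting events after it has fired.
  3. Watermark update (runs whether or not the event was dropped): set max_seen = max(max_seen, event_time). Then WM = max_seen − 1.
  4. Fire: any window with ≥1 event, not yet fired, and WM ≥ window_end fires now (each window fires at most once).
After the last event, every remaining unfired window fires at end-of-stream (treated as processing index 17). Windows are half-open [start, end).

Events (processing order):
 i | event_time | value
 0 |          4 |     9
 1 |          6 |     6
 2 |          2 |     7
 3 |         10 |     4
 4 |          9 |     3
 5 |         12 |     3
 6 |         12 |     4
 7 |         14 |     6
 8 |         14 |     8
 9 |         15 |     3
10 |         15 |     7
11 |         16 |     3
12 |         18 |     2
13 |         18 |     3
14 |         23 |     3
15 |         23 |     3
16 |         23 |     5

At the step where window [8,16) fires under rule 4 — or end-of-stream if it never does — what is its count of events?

i=0 t=4 v=9: → [0,8); WM=3
i=1 t=6 v=6: → [0,8); WM=5
i=2 t=2 v=7: → [0,8); WM=5
i=3 t=10 v=4: → [8,16); WM=9; [0,8) fires=3
i=4 t=9 v=3: → [8,16); WM=9
i=5 t=12 v=3: → [8,16); WM=11
i=6 t=12 v=4: → [8,16); WM=11
i=7 t=14 v=6: → [8,16); WM=13
i=8 t=14 v=8: → [8,16); WM=13
i=9 t=15 v=3: → [8,16); WM=14
i=10 t=15 v=7: → [8,16); WM=14
i=11 t=16 v=3: → [16,24); WM=15
i=12 t=18 v=2: → [16,24); WM=17; [8,16) fires=8
i=13 t=18 v=3: → [16,24); WM=17
i=14 t=23 v=3: → [16,24); WM=22
i=15 t=23 v=3: → [16,24); WM=22
i=16 t=23 v=5: → [16,24); WM=22

8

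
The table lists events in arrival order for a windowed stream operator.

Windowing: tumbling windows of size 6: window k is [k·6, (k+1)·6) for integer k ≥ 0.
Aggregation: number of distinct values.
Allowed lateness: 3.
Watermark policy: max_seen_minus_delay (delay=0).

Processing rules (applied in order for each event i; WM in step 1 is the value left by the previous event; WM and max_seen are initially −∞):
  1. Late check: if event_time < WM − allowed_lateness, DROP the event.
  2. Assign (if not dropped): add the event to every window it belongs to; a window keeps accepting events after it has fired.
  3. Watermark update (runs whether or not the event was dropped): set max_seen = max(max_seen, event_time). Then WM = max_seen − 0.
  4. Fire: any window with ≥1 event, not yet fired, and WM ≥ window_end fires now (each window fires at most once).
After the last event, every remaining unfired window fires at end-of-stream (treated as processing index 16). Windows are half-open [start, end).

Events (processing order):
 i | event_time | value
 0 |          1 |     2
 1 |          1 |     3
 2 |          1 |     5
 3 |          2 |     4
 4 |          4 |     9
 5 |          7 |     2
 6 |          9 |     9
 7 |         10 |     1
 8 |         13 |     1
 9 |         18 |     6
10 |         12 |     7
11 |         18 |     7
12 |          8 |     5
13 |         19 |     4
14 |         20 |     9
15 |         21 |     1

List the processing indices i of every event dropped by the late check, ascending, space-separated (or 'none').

i=0 t=1 v=2: → [0,6); WM=1
i=1 t=1 v=3: → [0,6); WM=1
i=2 t=1 v=5: → [0,6); WM=1
i=3 t=2 v=4: → [0,6); WM=2
i=4 t=4 v=9: → [0,6); WM=4
i=5 t=7 v=2: → [6,12); WM=7; [0,6) fires=5
i=6 t=9 v=9: → [6,12); WM=9
i=7 t=10 v=1: → [6,12); WM=10
i=8 t=13 v=1: → [12,18); WM=13; [6,12) fires=3
i=9 t=18 v=6: → [18,24); WM=18; [12,18) fires=1
i=10 t=12 v=7: DROP (t<18-3); WM=18
i=11 t=18 v=7: → [18,24); WM=18
i=12 t=8 v=5: DROP (t<18-3); WM=18
i=13 t=19 v=4: → [18,24); WM=19
i=14 t=20 v=9: → [18,24); WM=20
i=15 t=21 v=1: → [18,24); WM=21

10 12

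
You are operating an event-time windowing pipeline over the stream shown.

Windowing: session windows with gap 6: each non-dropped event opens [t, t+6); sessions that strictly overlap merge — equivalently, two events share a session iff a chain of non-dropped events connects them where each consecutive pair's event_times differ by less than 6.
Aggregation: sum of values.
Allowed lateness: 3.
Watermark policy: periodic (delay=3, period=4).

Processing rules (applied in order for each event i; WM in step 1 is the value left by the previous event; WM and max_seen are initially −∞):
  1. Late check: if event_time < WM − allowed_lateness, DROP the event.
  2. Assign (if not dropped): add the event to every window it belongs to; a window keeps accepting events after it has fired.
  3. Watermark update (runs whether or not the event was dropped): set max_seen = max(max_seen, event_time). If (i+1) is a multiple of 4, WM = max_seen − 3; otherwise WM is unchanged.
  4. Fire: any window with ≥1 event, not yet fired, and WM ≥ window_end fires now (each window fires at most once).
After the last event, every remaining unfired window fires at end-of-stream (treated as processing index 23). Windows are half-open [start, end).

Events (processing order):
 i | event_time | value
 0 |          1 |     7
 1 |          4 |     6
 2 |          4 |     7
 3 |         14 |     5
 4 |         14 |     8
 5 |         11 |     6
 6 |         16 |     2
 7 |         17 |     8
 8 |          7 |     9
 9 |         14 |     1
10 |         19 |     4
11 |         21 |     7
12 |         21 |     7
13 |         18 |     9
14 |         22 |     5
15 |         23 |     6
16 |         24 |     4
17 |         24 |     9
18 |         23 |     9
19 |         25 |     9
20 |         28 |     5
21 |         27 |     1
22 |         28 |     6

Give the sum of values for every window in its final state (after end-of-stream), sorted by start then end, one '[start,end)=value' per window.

[1,10)=20 [11,34)=111

i=0 t=1 v=7: → [1,7); WM=−∞
i=1 t=4 v=6: → [1,10); WM=−∞
i=2 t=4 v=7: → [1,10); WM=−∞
i=3 t=14 v=5: → [14,20); WM=11
i=4 t=14 v=8: → [14,20); WM=11
i=5 t=11 v=6: → [11,20); WM=11
i=6 t=16 v=2: → [11,22); WM=11
i=7 t=17 v=8: → [11,23); WM=14
i=8 t=7 v=9: DROP (t<14-3); WM=14
i=9 t=14 v=1: → [11,23); WM=14
i=10 t=19 v=4: → [11,25); WM=14
i=11 t=21 v=7: → [11,27); WM=18
i=12 t=21 v=7: → [11,27); WM=18
i=13 t=18 v=9: → [11,27); WM=18
i=14 t=22 v=5: → [11,28); WM=18
i=15 t=23 v=6: → [11,29); WM=20
i=16 t=24 v=4: → [11,30); WM=20
i=17 t=24 v=9: → [11,30); WM=20
i=18 t=23 v=9: → [11,30); WM=20
i=19 t=25 v=9: → [11,31); WM=22
i=20 t=28 v=5: → [11,34); WM=22
i=21 t=27 v=1: → [11,34); WM=22
i=22 t=28 v=6: → [11,34); WM=22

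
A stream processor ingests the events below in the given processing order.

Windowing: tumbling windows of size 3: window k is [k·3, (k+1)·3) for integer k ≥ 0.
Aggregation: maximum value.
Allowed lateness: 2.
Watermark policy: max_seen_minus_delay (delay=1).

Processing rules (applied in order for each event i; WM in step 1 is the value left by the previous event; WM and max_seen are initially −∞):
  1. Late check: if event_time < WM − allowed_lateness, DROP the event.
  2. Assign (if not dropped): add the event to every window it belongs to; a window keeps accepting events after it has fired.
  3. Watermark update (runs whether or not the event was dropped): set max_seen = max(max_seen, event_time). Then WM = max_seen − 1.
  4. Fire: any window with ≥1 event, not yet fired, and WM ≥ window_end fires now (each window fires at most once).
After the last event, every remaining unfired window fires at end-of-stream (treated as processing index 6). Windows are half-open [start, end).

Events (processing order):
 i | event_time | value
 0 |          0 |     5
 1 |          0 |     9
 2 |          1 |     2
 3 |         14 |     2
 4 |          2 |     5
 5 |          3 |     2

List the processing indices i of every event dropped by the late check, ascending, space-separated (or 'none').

i=0 t=0 v=5: → [0,3); WM=-1
i=1 t=0 v=9: → [0,3); WM=-1
i=2 t=1 v=2: → [0,3); WM=0
i=3 t=14 v=2: → [12,15); WM=13; [0,3) fires=9
i=4 t=2 v=5: DROP (t<13-2); WM=13
i=5 t=3 v=2: DROP (t<13-2); WM=13

4 5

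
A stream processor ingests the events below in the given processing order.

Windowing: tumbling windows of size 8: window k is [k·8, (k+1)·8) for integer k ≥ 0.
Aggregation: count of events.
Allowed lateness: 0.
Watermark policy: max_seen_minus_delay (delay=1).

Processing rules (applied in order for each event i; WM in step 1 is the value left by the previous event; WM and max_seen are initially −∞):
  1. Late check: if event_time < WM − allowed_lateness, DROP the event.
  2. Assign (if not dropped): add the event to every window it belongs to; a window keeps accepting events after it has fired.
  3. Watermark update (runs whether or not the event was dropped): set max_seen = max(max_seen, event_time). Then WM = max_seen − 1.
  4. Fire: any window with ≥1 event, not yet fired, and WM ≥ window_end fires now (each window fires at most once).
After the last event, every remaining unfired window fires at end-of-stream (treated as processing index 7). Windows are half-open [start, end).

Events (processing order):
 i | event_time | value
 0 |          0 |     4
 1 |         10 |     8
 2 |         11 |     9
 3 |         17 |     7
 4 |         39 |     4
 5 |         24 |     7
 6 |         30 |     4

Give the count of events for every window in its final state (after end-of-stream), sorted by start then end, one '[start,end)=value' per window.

i=0 t=0 v=4: → [0,8); WM=-1
i=1 t=10 v=8: → [8,16); WM=9; [0,8) fires=1
i=2 t=11 v=9: → [8,16); WM=10
i=3 t=17 v=7: → [16,24); WM=16; [8,16) fires=2
i=4 t=39 v=4: → [32,40); WM=38; [16,24) fires=1
i=5 t=24 v=7: DROP (t<38-0); WM=38
i=6 t=30 v=4: DROP (t<38-0); WM=38

[0,8)=1 [8,16)=2 [16,24)=1 [32,40)=1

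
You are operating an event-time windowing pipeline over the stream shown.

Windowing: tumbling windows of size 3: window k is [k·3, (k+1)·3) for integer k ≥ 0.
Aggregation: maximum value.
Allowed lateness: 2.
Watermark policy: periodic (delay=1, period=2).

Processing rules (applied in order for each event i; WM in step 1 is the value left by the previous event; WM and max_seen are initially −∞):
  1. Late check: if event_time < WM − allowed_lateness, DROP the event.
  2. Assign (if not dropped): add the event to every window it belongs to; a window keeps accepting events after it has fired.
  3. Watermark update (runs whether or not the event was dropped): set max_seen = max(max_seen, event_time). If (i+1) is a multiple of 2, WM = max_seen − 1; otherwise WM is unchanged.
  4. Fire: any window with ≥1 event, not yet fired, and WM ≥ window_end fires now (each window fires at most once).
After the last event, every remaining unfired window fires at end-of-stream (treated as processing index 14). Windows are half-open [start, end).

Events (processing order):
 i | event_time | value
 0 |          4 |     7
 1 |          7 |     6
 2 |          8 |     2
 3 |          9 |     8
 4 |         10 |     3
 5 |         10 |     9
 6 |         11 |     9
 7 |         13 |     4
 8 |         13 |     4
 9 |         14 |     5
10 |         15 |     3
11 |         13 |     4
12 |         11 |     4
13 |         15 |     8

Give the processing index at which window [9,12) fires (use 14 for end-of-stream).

7

i=0 t=4 v=7: → [3,6); WM=−∞
i=1 t=7 v=6: → [6,9); WM=6; [3,6) fires=7
i=2 t=8 v=2: → [6,9); WM=6
i=3 t=9 v=8: → [9,12); WM=8
i=4 t=10 v=3: → [9,12); WM=8
i=5 t=10 v=9: → [9,12); WM=9; [6,9) fires=6
i=6 t=11 v=9: → [9,12); WM=9
i=7 t=13 v=4: → [12,15); WM=12; [9,12) fires=9
i=8 t=13 v=4: → [12,15); WM=12
i=9 t=14 v=5: → [12,15); WM=13
i=10 t=15 v=3: → [15,18); WM=13
i=11 t=13 v=4: → [12,15); WM=14
i=12 t=11 v=4: DROP (t<14-2); WM=14
i=13 t=15 v=8: → [15,18); WM=14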